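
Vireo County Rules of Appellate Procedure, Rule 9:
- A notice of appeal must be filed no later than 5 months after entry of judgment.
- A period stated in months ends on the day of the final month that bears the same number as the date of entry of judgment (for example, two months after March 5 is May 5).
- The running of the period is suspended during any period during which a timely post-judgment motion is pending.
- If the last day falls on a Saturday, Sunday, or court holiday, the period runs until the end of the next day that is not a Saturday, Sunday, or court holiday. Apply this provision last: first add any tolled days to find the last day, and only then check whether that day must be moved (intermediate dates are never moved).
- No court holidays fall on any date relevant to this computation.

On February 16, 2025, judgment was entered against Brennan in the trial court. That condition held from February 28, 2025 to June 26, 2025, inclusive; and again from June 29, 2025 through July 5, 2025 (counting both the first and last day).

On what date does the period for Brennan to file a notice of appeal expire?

November 19, 2025

5 months after February 16, 2025 is July 16, 2025.
From February 28, 2025 through June 26, 2025 inclusive is 119 days; tolling adds 119 days: July 16, 2025 + 119 days = November 12, 2025.
From June 29, 2025 through July 5, 2025 inclusive is 7 days; tolling adds 7 days: November 12, 2025 + 7 days = November 19, 2025.
November 19, 2025 is a Wednesday and not a court holiday, so no extension applies.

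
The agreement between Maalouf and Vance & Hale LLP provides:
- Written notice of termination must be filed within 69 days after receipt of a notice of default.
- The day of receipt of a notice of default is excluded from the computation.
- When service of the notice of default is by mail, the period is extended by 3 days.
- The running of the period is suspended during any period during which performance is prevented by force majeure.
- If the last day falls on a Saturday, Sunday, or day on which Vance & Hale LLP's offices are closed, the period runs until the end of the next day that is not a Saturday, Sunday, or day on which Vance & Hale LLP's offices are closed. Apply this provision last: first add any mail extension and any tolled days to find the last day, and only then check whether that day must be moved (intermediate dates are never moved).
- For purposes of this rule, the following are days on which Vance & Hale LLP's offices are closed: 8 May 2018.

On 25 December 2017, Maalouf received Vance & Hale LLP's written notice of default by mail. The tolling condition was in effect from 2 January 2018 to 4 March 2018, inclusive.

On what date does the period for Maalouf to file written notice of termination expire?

69 days after 25 December 2017 is March 4, 2018.
Service was by mail, adding 3 days: March 4, 2018 + 3 days = March 7, 2018.
From January 2, 2018 through March 4, 2018 inclusive is 62 days; tolling adds 62 days: March 7, 2018 + 62 days = May 8, 2018.
May 8, 2018 is a listed holiday. The next qualifying day is May 9, 2018.

May 9, 2018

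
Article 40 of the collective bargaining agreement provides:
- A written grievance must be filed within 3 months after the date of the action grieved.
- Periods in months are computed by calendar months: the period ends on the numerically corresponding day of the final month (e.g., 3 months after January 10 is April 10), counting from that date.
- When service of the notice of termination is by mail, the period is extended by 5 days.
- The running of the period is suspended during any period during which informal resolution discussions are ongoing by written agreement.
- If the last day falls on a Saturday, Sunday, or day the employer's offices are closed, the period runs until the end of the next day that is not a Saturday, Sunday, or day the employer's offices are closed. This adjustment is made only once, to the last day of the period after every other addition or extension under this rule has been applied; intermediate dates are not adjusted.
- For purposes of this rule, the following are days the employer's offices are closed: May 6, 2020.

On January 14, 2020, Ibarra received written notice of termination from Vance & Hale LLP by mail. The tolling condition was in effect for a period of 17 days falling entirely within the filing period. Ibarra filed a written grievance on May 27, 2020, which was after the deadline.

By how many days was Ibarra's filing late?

20 days

3 months after January 14, 2020 is April 14, 2020.
Service was by mail, adding 5 days: April 14, 2020 + 5 days = April 19, 2020.
Tolling adds 17 days: April 19, 2020 + 17 days = May 6, 2020.
May 6, 2020 is a listed holiday. The next qualifying day is May 7, 2020.
The deadline is May 7, 2020; from May 7, 2020 to May 27, 2020 is 20 days.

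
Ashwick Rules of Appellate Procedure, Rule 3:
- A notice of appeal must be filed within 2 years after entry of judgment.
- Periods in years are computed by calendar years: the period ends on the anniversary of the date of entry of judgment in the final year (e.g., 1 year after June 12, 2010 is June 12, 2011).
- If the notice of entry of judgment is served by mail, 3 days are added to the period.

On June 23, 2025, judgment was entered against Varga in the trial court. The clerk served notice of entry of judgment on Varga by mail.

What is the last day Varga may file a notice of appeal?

2 years after June 23, 2025 is June 23, 2027.
Service was by mail, adding 3 days: June 23, 2027 + 3 days = June 26, 2027.

June 26, 2027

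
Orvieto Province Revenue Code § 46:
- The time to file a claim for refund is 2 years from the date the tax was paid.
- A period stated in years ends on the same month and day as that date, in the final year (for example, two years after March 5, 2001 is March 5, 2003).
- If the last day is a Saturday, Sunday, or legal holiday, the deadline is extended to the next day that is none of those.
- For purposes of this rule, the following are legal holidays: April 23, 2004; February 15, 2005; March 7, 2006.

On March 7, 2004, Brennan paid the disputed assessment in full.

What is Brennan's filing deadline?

March 8, 2006

2 years after March 7, 2004 is March 7, 2006.
March 7, 2006 is a listed holiday. The next qualifying day is March 8, 2006.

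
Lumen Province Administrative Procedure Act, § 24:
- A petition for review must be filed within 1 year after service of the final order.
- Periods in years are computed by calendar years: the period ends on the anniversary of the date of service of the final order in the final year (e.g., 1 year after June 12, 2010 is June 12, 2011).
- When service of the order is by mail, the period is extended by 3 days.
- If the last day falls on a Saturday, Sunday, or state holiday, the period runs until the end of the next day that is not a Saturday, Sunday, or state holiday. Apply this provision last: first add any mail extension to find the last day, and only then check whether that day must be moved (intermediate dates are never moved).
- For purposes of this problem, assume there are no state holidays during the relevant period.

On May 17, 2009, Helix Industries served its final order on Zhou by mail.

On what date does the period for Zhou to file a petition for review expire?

1 year after May 17, 2009 is May 17, 2010.
Service was by mail, adding 3 days: May 17, 2010 + 3 days = May 20, 2010.
May 20, 2010 is a Thursday and not a state holiday, so no extension applies.

May 20, 2010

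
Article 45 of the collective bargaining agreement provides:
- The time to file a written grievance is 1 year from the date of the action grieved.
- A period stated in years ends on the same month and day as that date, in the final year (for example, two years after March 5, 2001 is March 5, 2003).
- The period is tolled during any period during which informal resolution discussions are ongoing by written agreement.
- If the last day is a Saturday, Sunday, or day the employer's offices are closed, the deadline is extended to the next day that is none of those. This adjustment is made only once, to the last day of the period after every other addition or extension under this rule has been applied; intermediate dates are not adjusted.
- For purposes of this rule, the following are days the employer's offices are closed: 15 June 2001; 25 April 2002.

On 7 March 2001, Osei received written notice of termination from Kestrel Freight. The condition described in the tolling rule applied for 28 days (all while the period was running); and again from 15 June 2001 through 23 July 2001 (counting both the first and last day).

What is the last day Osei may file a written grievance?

1 year after 7 March 2001 is March 7, 2002.
Tolling adds 28 days: March 7, 2002 + 28 days = April 4, 2002.
From June 15, 2001 through July 23, 2001 inclusive is 39 days; tolling adds 39 days: April 4, 2002 + 39 days = May 13, 2002.
May 13, 2002 is a Monday and not a day the employer's offices are closed, so no extension applies.

May 13, 2002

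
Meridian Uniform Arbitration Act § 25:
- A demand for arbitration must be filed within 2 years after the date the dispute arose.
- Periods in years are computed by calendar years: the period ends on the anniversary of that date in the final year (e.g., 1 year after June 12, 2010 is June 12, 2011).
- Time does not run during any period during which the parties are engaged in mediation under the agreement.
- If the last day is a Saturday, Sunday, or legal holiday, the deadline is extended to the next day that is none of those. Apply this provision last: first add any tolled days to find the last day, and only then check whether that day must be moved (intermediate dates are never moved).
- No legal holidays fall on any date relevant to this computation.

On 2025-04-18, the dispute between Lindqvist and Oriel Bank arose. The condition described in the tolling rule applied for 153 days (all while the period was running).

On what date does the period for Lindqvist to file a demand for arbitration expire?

September 20, 2027

2 years after 2025-04-18 is April 18, 2027.
Tolling adds 153 days: April 18, 2027 + 153 days = September 18, 2027.
September 18, 2027 is Saturday; September 19, 2027 is Sunday. The next qualifying day is September 20, 2027.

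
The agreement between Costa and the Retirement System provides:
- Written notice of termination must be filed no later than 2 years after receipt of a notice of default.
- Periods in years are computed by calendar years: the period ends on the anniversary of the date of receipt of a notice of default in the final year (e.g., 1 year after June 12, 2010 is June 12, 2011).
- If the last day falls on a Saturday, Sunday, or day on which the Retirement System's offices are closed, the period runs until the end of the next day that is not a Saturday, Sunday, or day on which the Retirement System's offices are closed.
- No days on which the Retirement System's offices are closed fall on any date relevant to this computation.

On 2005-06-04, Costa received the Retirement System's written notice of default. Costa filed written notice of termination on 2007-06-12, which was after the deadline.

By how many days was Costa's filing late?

8 days

2 years after 2005-06-04 is June 4, 2007.
June 4, 2007 is a Monday and not a day on which the Retirement System's offices are closed, so no extension applies.
The deadline is June 4, 2007; from June 4, 2007 to June 12, 2007 is 8 days.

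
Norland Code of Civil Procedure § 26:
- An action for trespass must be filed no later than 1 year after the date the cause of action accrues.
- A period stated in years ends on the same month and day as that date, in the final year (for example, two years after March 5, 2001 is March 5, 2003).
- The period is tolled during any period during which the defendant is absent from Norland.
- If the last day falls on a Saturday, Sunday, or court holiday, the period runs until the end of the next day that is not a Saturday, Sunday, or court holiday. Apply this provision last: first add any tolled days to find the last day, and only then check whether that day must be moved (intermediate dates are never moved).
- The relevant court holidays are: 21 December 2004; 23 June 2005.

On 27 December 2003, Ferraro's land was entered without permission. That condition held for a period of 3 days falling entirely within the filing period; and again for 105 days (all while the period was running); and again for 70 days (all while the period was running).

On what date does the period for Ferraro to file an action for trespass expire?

June 24, 2005

1 year after 27 December 2003 is December 27, 2004.
Tolling adds 3 days: December 27, 2004 + 3 days = December 30, 2004.
Tolling adds 105 days: December 30, 2004 + 105 days = April 14, 2005.
Tolling adds 70 days: April 14, 2005 + 70 days = June 23, 2005.
June 23, 2005 is a listed holiday. The next qualifying day is June 24, 2005.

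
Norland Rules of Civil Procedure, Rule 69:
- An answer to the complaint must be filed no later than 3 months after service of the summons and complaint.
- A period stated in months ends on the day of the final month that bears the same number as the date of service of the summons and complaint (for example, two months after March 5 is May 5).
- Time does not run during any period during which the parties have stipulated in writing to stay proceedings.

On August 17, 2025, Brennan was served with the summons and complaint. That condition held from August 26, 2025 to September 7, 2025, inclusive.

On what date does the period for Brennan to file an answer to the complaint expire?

November 30, 2025

3 months after August 17, 2025 is November 17, 2025.
From August 26, 2025 through September 7, 2025 inclusive is 13 days; tolling adds 13 days: November 17, 2025 + 13 days = November 30, 2025.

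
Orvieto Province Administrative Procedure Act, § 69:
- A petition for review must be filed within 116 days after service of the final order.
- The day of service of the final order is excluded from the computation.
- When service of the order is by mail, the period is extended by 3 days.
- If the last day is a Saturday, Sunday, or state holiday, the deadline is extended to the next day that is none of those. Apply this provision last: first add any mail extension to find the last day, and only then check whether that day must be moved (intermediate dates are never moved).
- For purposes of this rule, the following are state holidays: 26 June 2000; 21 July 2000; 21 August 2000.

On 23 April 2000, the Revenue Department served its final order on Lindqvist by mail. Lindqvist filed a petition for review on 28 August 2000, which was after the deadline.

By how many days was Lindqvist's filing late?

116 days after 23 April 2000 is August 17, 2000.
Service was by mail, adding 3 days: August 17, 2000 + 3 days = August 20, 2000.
August 20, 2000 is Sunday; August 21, 2000 is a listed holiday. The next qualifying day is August 22, 2000.
The deadline is August 22, 2000; from August 22, 2000 to August 28, 2000 is 6 days.

6 days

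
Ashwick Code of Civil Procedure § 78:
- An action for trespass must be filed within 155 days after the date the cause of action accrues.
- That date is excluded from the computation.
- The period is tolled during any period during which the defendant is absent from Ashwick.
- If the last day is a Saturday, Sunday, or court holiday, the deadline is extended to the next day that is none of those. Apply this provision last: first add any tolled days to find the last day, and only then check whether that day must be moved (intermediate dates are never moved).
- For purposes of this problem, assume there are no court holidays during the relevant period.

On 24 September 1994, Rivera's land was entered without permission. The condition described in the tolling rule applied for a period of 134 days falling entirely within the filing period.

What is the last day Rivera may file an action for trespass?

July 10, 1995

155 days after 24 September 1994 is February 26, 1995.
Tolling adds 134 days: February 26, 1995 + 134 days = July 10, 1995.
July 10, 1995 is a Monday and not a court holiday, so no extension applies.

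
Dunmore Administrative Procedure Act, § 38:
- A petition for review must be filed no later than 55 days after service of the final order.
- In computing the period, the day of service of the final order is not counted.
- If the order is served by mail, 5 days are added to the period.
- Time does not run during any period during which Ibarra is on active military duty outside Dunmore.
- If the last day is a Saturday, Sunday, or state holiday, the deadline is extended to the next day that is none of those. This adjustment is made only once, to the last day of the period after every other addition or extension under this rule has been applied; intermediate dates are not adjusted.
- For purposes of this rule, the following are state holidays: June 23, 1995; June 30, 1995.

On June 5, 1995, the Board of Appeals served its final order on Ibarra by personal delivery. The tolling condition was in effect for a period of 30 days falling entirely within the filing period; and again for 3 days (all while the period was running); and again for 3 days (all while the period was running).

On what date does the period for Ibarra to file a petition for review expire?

55 days after June 5, 1995 is July 30, 1995.
Service was not by mail, so no mail extension applies.
Tolling adds 30 days: July 30, 1995 + 30 days = August 29, 1995.
Tolling adds 3 days: August 29, 1995 + 3 days = September 1, 1995.
Tolling adds 3 days: September 1, 1995 + 3 days = September 4, 1995.
September 4, 1995 is a Monday and not a state holiday, so no extension applies.

September 4, 1995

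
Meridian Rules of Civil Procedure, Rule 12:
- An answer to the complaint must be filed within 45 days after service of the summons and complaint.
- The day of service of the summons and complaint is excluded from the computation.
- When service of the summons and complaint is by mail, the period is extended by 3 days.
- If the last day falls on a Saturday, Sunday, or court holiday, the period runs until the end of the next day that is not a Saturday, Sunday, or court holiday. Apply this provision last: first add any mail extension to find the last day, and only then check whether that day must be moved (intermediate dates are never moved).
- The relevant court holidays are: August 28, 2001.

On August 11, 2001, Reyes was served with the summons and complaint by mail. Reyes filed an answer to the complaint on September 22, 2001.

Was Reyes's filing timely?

Yes

45 days after August 11, 2001 is September 25, 2001.
Service was by mail, adding 3 days: September 25, 2001 + 3 days = September 28, 2001.
September 28, 2001 is a Friday and not a court holiday, so no extension applies.
The deadline is September 28, 2001; the filing on September 22, 2001 is on or before that date.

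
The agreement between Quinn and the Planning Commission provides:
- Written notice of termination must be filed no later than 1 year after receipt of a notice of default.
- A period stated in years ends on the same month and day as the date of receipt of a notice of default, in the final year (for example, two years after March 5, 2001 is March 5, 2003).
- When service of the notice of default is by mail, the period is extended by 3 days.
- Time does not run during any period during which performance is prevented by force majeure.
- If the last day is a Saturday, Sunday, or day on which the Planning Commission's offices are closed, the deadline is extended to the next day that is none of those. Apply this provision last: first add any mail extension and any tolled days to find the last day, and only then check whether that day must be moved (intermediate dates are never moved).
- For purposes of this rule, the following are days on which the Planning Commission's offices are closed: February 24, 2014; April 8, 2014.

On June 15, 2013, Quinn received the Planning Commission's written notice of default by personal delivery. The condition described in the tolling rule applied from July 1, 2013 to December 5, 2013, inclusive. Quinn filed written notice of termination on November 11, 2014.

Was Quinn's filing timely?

1 year after June 15, 2013 is June 15, 2014.
Service was not by mail, so no mail extension applies.
From July 1, 2013 through December 5, 2013 inclusive is 158 days; tolling adds 158 days: June 15, 2014 + 158 days = November 20, 2014.
November 20, 2014 is a Thursday and not a day on which the Planning Commission's offices are closed, so no extension applies.
The deadline is November 20, 2014; the filing on November 11, 2014 is on or before that date.

Yes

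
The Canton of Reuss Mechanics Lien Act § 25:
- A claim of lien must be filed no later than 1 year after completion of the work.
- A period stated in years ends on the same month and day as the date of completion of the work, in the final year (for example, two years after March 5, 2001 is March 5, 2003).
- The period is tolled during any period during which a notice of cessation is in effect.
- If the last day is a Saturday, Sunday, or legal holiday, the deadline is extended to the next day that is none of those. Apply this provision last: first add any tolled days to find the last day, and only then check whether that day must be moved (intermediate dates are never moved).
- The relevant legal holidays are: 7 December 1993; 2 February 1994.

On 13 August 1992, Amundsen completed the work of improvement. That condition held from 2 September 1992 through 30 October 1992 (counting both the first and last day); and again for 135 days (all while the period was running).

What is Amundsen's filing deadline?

1 year after 13 August 1992 is August 13, 1993.
From September 2, 1992 through October 30, 1992 inclusive is 59 days; tolling adds 59 days: August 13, 1993 + 59 days = October 11, 1993.
Tolling adds 135 days: October 11, 1993 + 135 days = February 23, 1994.
February 23, 1994 is a Wednesday and not a legal holiday, so no extension applies.

February 23, 1994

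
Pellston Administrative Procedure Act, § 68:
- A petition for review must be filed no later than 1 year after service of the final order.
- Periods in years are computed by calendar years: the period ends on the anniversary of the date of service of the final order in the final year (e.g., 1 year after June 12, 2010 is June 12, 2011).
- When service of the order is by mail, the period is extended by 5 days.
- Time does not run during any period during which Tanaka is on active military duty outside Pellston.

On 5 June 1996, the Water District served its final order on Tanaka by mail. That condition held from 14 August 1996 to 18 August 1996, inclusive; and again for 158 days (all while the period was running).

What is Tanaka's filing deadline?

1 year after 5 June 1996 is June 5, 1997.
Service was by mail, adding 5 days: June 5, 1997 + 5 days = June 10, 1997.
From August 14, 1996 through August 18, 1996 inclusive is 5 days; tolling adds 5 days: June 10, 1997 + 5 days = June 15, 1997.
Tolling adds 158 days: June 15, 1997 + 158 days = November 20, 1997.

November 20, 1997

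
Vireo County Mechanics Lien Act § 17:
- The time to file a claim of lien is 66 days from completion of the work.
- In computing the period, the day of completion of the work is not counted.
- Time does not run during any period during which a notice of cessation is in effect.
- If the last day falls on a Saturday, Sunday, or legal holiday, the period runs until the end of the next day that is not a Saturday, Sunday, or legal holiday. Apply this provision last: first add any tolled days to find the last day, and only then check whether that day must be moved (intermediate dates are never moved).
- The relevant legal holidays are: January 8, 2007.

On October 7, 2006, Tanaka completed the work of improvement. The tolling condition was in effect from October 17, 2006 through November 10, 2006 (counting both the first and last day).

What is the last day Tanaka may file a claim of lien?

January 9, 2007

66 days after October 7, 2006 is December 12, 2006.
From October 17, 2006 through November 10, 2006 inclusive is 25 days; tolling adds 25 days: December 12, 2006 + 25 days = January 6, 2007.
January 6, 2007 is Saturday; January 7, 2007 is Sunday; January 8, 2007 is a listed holiday. The next qualifying day is January 9, 2007.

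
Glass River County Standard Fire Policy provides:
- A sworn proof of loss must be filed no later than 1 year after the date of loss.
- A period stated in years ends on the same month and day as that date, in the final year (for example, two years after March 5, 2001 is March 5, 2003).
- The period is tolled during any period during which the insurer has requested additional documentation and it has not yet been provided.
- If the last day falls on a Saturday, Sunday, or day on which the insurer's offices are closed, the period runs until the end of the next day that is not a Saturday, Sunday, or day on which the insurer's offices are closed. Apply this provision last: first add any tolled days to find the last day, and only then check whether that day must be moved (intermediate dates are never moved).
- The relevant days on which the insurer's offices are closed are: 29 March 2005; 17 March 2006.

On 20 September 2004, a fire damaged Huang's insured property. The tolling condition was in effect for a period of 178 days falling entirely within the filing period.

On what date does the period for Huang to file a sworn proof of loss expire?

March 20, 2006

1 year after 20 September 2004 is September 20, 2005.
Tolling adds 178 days: September 20, 2005 + 178 days = March 17, 2006.
March 17, 2006 is a listed holiday; March 18, 2006 is Saturday; March 19, 2006 is Sunday. The next qualifying day is March 20, 2006.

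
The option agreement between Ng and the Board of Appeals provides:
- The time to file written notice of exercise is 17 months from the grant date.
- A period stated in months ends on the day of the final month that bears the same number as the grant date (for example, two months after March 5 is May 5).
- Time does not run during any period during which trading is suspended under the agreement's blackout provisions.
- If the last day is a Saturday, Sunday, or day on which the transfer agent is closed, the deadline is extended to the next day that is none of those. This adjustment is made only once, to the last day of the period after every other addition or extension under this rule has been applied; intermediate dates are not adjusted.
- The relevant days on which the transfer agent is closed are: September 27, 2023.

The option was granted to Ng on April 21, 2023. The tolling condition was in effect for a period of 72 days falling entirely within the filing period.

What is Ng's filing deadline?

December 2, 2024

17 months after April 21, 2023 is September 21, 2024.
Tolling adds 72 days: September 21, 2024 + 72 days = December 2, 2024.
December 2, 2024 is a Monday and not a day on which the transfer agent is closed, so no extension applies.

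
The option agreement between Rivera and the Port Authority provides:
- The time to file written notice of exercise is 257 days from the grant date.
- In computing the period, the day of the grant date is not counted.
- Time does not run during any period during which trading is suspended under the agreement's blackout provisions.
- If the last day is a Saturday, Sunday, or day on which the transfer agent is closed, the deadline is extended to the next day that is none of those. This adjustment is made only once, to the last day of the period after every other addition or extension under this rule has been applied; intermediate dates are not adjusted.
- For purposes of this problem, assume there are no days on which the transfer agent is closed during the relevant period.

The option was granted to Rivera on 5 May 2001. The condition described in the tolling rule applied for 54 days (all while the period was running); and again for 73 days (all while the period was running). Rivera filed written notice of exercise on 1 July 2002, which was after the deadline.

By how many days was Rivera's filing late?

38 days

257 days after 5 May 2001 is January 17, 2002.
Tolling adds 54 days: January 17, 2002 + 54 days = March 12, 2002.
Tolling adds 73 days: March 12, 2002 + 73 days = May 24, 2002.
May 24, 2002 is a Friday and not a day on which the transfer agent is closed, so no extension applies.
The deadline is May 24, 2002; from May 24, 2002 to July 1, 2002 is 38 days.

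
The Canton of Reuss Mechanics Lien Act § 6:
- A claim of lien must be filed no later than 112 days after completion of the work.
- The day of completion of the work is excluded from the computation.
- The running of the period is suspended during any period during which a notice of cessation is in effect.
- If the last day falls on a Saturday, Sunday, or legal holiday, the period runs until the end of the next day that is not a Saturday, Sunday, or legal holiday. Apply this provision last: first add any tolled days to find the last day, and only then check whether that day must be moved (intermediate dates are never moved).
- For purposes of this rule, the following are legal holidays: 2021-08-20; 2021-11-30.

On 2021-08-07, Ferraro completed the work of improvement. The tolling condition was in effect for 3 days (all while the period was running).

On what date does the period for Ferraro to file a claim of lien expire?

112 days after 2021-08-07 is November 27, 2021.
Tolling adds 3 days: November 27, 2021 + 3 days = November 30, 2021.
November 30, 2021 is a listed holiday. The next qualifying day is December 1, 2021.

December 1, 2021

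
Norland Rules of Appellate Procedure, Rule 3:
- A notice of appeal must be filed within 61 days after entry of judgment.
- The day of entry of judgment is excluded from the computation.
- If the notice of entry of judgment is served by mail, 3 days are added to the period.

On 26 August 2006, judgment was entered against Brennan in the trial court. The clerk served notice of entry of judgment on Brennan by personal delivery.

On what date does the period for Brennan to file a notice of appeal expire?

October 26, 2006

61 days after 26 August 2006 is October 26, 2006.
Service was not by mail, so no mail extension applies.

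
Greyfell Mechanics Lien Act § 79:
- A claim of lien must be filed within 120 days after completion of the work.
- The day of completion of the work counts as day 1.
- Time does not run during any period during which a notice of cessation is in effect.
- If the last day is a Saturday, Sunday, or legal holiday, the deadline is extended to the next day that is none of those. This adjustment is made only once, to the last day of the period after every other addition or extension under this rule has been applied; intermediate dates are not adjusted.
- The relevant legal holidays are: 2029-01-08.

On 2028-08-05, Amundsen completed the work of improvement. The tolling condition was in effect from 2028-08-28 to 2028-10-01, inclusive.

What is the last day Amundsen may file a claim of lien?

January 9, 2029

Counting 2028-08-05 as day 1, day 120 is December 2, 2028.
From August 28, 2028 through October 1, 2028 inclusive is 35 days; tolling adds 35 days: December 2, 2028 + 35 days = January 6, 2029.
January 6, 2029 is Saturday; January 7, 2029 is Sunday; January 8, 2029 is a listed holiday. The next qualifying day is January 9, 2029.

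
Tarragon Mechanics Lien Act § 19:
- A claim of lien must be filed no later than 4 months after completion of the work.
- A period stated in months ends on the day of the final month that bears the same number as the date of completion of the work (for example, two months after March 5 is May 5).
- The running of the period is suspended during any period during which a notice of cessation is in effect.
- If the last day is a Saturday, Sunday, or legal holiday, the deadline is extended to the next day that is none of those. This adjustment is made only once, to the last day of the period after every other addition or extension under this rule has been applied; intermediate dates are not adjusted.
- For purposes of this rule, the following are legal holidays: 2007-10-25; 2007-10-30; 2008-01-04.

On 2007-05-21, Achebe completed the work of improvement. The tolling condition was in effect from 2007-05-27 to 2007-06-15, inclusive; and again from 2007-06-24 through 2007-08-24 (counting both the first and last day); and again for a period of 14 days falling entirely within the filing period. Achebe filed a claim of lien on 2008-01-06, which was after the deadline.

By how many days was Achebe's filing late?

11 days

4 months after 2007-05-21 is September 21, 2007.
From May 27, 2007 through June 15, 2007 inclusive is 20 days; tolling adds 20 days: September 21, 2007 + 20 days = October 11, 2007.
From June 24, 2007 through August 24, 2007 inclusive is 62 days; tolling adds 62 days: October 11, 2007 + 62 days = December 12, 2007.
Tolling adds 14 days: December 12, 2007 + 14 days = December 26, 2007.
December 26, 2007 is a Wednesday and not a legal holiday, so no extension applies.
The deadline is December 26, 2007; from December 26, 2007 to January 6, 2008 is 11 days.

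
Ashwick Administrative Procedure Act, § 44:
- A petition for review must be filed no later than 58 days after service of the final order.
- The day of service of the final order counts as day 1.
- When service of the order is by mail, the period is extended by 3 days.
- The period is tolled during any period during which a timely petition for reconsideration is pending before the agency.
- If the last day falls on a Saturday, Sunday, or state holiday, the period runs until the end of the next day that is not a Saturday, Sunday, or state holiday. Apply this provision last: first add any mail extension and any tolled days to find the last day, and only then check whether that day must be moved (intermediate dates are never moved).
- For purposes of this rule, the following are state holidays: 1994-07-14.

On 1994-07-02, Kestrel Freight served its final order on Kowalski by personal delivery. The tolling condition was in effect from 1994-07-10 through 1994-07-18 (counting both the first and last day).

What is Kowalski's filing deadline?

Counting 1994-07-02 as day 1, day 58 is August 28, 1994.
Service was not by mail, so no mail extension applies.
From July 10, 1994 through July 18, 1994 inclusive is 9 days; tolling adds 9 days: August 28, 1994 + 9 days = September 6, 1994.
September 6, 1994 is a Tuesday and not a state holiday, so no extension applies.

September 6, 1994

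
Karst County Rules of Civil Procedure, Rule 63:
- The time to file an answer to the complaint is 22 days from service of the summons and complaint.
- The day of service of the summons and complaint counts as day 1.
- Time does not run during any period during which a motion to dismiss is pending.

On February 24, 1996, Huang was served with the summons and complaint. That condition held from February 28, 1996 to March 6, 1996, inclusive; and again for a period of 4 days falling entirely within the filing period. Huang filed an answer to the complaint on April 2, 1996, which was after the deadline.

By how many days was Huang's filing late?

Counting February 24, 1996 as day 1, day 22 is March 16, 1996.
From February 28, 1996 through March 6, 1996 inclusive is 8 days; tolling adds 8 days: March 16, 1996 + 8 days = March 24, 1996.
Tolling adds 4 days: March 24, 1996 + 4 days = March 28, 1996.
The deadline is March 28, 1996; from March 28, 1996 to April 2, 1996 is 5 days.

5 days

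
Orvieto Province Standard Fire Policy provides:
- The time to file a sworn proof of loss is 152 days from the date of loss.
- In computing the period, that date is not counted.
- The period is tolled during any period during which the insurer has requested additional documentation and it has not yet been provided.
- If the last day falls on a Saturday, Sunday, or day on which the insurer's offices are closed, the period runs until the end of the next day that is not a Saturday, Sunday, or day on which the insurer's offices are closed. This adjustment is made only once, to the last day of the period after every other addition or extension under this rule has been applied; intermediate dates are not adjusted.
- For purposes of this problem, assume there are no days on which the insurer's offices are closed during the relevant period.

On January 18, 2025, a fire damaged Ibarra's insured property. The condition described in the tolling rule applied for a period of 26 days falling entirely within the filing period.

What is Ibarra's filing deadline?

July 15, 2025

152 days after January 18, 2025 is June 19, 2025.
Tolling adds 26 days: June 19, 2025 + 26 days = July 15, 2025.
July 15, 2025 is a Tuesday and not a day on which the insurer's offices are closed, so no extension applies.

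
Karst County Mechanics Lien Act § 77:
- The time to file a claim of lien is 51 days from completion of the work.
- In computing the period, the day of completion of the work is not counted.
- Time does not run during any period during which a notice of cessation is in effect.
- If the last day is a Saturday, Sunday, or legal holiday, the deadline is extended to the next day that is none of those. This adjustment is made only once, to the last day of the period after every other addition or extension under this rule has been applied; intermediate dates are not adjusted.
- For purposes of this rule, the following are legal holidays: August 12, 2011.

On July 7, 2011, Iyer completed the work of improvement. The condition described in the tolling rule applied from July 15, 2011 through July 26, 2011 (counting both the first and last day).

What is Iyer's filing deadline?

51 days after July 7, 2011 is August 27, 2011.
From July 15, 2011 through July 26, 2011 inclusive is 12 days; tolling adds 12 days: August 27, 2011 + 12 days = September 8, 2011.
September 8, 2011 is a Thursday and not a legal holiday, so no extension applies.

September 8, 2011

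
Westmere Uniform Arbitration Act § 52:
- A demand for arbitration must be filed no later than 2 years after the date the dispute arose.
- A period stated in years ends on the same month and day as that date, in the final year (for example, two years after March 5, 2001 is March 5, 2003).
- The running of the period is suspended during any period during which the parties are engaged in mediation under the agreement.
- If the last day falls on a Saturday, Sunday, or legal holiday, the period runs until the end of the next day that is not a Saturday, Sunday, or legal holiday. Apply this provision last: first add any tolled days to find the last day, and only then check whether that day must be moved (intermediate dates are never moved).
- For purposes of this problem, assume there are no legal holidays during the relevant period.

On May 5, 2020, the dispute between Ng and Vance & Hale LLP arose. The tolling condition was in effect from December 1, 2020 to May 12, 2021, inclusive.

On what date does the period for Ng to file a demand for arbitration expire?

October 17, 2022

2 years after May 5, 2020 is May 5, 2022.
From December 1, 2020 through May 12, 2021 inclusive is 163 days; tolling adds 163 days: May 5, 2022 + 163 days = October 15, 2022.
October 15, 2022 is Saturday; October 16, 2022 is Sunday. The next qualifying day is October 17, 2022.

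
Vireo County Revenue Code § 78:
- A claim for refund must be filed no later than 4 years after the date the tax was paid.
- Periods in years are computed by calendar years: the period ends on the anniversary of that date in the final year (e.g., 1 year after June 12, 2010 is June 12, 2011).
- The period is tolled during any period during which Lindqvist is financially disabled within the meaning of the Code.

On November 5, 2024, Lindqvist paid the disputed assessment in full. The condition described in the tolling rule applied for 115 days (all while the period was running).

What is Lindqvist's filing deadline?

4 years after November 5, 2024 is November 5, 2028.
Tolling adds 115 days: November 5, 2028 + 115 days = February 28, 2029.

February 28, 2029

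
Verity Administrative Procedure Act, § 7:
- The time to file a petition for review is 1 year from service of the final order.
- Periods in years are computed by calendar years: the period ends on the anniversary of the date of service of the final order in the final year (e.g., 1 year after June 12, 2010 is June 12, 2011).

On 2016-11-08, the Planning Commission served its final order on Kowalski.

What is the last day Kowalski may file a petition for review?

1 year after 2016-11-08 is November 8, 2017.

November 8, 2017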